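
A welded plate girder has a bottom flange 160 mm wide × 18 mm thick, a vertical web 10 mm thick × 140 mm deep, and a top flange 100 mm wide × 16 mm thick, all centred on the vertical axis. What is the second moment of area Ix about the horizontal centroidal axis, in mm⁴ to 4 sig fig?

Ix ≈ 2.831 × 10⁷ mm⁴

Decompose the section into non-overlapping parts with the origin at the bottom-left of its bounding rectangle.
Bottom plate: 160 × 18, A = 2 880 mm², y = 9 mm, Ī = 77 760 mm⁴.
Web plate: 10 × 140, A = 1 400 mm², y = 88 mm, Ī = 2 286 667 mm⁴.
Top plate: 100 × 16, A = 1 600 mm², y = 166 mm, Ī = 34133.3 mm⁴.
Centroid: ȳ = ΣA·y / ΣA = 70.5306 mm.
Transfer each piece to the horizontal centroidal axis using Ī + A·d² with d = y − 70.5306:
  bottom plate: d = -61.5306 mm → contributes +10 981 487 mm⁴
  web plate: d = 17.4694 mm → contributes +2 713 918 mm⁴
  top plate: d = 95.4694 mm → contributes +14 617 180 mm⁴
Total I = 28 312 584 mm⁴.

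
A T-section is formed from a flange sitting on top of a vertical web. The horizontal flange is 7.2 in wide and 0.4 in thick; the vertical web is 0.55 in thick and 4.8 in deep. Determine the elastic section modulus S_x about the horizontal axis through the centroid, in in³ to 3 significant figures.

S_x ≈ 3.84 in³

Treat the section as a set of non-overlapping primitives; coordinates are from the bounding-box lower-left.
Flange: 7.2 × 0.4, A = 2.88 in², y = 5 in, Ī = 0.0384 in⁴.
Web: 0.55 × 4.8, A = 2.64 in², y = 2.4 in, Ī = 5.0688 in⁴.
Centroid: ȳ = ΣA·y / ΣA = 3.7565 in.
Transfer each piece to the horizontal axis through the centroid using Ī + A·d² with d = y − 3.7565:
  flange: d = 1.2435 in → contributes +4.4916 in⁴
  web: d = -1.3565 in → contributes +9.9268 in⁴
Total I = 14.418 in⁴.
Extreme fibre distance c = 3.7565 in; S = I/c = 3.8382 in³.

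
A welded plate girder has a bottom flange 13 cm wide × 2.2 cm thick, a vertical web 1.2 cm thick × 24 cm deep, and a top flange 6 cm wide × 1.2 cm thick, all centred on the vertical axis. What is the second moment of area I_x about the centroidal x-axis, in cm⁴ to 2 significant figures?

I_x ≈ 6200 cm⁴

Treat the section as a set of non-overlapping primitives; coordinates are from the bounding-box lower-left.
Bottom plate: 13 × 2.2, A = 28.6 cm², y = 1.1 cm, Ī = 11.54 cm⁴.
Web plate: 1.2 × 24, A = 28.8 cm², y = 14.2 cm, Ī = 1 382 cm⁴.
Top plate: 6 × 1.2, A = 7.2 cm², y = 26.8 cm, Ī = 0.864 cm⁴.
Centroid: ȳ = ΣA·y / ΣA = 9.805 cm.
Transfer each piece to the centroidal x-axis using Ī + A·d² with d = y − 9.805:
  bottom plate: d = -8.705 cm → contributes +2 179 cm⁴
  web plate: d = 4.395 cm → contributes +1 939 cm⁴
  top plate: d = 17 cm → contributes +2 081 cm⁴
Total I = 6 198 cm⁴.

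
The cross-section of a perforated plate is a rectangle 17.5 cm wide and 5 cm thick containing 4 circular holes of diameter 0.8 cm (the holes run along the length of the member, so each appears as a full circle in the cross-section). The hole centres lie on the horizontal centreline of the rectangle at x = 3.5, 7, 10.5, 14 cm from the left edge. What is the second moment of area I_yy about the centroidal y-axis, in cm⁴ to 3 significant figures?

I_yy ≈ 2200 cm⁴

Split into non-overlapping primitives; take the origin at the lower-left of the bounding box.
Plate: 17.5 × 5, A = 87.5 cm², x = 8.75 cm, Ī = 2233.1 cm⁴.
Hole 1 (subtracted): ⌀0.8, A = 0.50265 cm², x = 3.5 cm, Ī = 0.020106 cm⁴.
Hole 2 (subtracted): ⌀0.8, A = 0.50265 cm², x = 7 cm, Ī = 0.020106 cm⁴.
Hole 3 (subtracted): ⌀0.8, A = 0.50265 cm², x = 10.5 cm, Ī = 0.020106 cm⁴.
Hole 4 (subtracted): ⌀0.8, A = 0.50265 cm², x = 14 cm, Ī = 0.020106 cm⁴.
By symmetry the centroid is at mid-width, x̄ = 8.75 cm.
Transfer each piece to the centroidal y-axis using Ī + A·d² with d = x − 8.75:
  plate: d = 0 cm → contributes +2233.1 cm⁴
  hole 1: d = -5.25 cm → contributes −13.875 cm⁴
  hole 2: d = -1.75 cm → contributes −1.5595 cm⁴
  hole 3: d = 1.75 cm → contributes −1.5595 cm⁴
  hole 4: d = 5.25 cm → contributes −13.875 cm⁴
Total I = 2202.2 cm⁴.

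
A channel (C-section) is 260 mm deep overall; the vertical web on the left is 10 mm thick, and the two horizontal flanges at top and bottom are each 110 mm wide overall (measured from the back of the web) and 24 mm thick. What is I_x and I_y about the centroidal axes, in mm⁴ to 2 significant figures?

Split into non-overlapping primitives; take the origin at the lower-left of the bounding box.
Web: 10 × 260, A = 2 600 mm², y = 130 mm, Ī = 14 646 667 mm⁴.
Top flange (beyond web): 100 × 24, A = 2 400 mm², y = 248 mm, Ī = 115 200 mm⁴.
Bottom flange (beyond web): 100 × 24, A = 2 400 mm², y = 12 mm, Ī = 115 200 mm⁴.
By symmetry the centroid is at mid-height, ȳ = 130 mm.
Transfer each piece to the centroidal x-axis using Ī + A·d² with d = y − 130:
  web: d = 0 mm → contributes +14 646 667 mm⁴
  top flange (beyond web): d = 118 mm → contributes +33 532 800 mm⁴
  bottom flange (beyond web): d = -118 mm → contributes +33 532 800 mm⁴
Total I = 81 712 267 mm⁴.
For the y-axis: x̄ = 40.68 mm.
Repeating about the centroidal y-axis gives I_y = 9 123 288 mm⁴.

I_x ≈ 8.2 × 10⁷ mm⁴, I_y ≈ 9.1 × 10⁶ mm⁴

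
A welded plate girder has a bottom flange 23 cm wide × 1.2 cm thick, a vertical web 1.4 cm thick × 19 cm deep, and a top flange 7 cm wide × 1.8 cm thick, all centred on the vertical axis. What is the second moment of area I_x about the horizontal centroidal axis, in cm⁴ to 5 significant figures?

Split into non-overlapping primitives; take the origin at the lower-left of the bounding box.
Bottom plate: 23 × 1.2, A = 27.6 cm², y = 0.6 cm, Ī = 3.312 cm⁴.
Web plate: 1.4 × 19, A = 26.6 cm², y = 10.7 cm, Ī = 800.2167 cm⁴.
Top plate: 7 × 1.8, A = 12.6 cm², y = 21.1 cm, Ī = 3.402 cm⁴.
Centroid: ȳ = ΣA·y / ΣA = 8.488623 cm.
Transfer each piece to the horizontal centroidal axis using Ī + A·d² with d = y − 8.488623:
  bottom plate: d = -7.888623 cm → contributes +1720.87 cm⁴
  web plate: d = 2.211377 cm → contributes +930.2957 cm⁴
  top plate: d = 12.61138 cm → contributes +2007.392 cm⁴
Total I = 4658.558 cm⁴.

I_x ≈ 4658.6 cm⁴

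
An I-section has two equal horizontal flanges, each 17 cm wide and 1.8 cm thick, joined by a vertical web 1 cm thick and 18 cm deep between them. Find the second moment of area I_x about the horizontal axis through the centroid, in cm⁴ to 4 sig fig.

I_x ≈ 6501 cm⁴

Split into non-overlapping primitives; take the origin at the lower-left of the bounding box.
Bottom flange: 17 × 1.8, A = 30.6 cm², y = 0.9 cm, Ī = 8.262 cm⁴.
Web: 1 × 18, A = 18 cm², y = 10.8 cm, Ī = 486 cm⁴.
Top flange: 17 × 1.8, A = 30.6 cm², y = 20.7 cm, Ī = 8.262 cm⁴.
By symmetry the centroid is at mid-height, ȳ = 10.8 cm.
Transfer each piece to the horizontal axis through the centroid using Ī + A·d² with d = y − 10.8:
  bottom flange: d = -9.9 cm → contributes +3007.37 cm⁴
  web: d = 0 cm → contributes +486 cm⁴
  top flange: d = 9.9 cm → contributes +3007.37 cm⁴
Total I = 6500.74 cm⁴.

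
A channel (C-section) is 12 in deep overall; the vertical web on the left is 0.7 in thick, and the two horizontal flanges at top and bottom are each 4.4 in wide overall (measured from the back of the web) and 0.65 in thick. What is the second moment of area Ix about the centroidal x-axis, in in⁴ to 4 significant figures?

Ix ≈ 255.9 in⁴

Decompose the section into non-overlapping parts with the origin at the bottom-left of its bounding rectangle.
Web: 0.7 × 12, A = 8.4 in², y = 6 in, Ī = 100.8 in⁴.
Top flange (beyond web): 3.7 × 0.65, A = 2.405 in², y = 11.675 in, Ī = 0.084676 in⁴.
Bottom flange (beyond web): 3.7 × 0.65, A = 2.405 in², y = 0.325 in, Ī = 0.084676 in⁴.
By symmetry the centroid is at mid-height, ȳ = 6 in.
Transfer each piece to the centroidal x-axis using Ī + A·d² with d = y − 6:
  web: d = 0 in → contributes +100.8 in⁴
  top flange (beyond web): d = 5.675 in → contributes +77.5392 in⁴
  bottom flange (beyond web): d = -5.675 in → contributes +77.5392 in⁴
Total I = 255.878 in⁴.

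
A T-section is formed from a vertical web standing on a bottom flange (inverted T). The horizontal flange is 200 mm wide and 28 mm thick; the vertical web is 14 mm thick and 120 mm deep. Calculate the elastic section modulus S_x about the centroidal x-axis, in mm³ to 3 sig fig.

Break the section into simple shapes (no overlaps), measuring from the bottom-left corner of the bounding box.
Flange: 200 × 28, A = 5 600 mm², y = 14 mm, Ī = 365 867 mm⁴.
Web: 14 × 120, A = 1 680 mm², y = 88 mm, Ī = 2 016 000 mm⁴.
Centroid: ȳ = ΣA·y / ΣA = 31.077 mm.
Transfer each piece to the centroidal x-axis using Ī + A·d² with d = y − 31.077:
  flange: d = -17.077 mm → contributes +1 998 946 mm⁴
  web: d = 56.923 mm → contributes +7 459 598 mm⁴
Total I = 9 458 544 mm⁴.
Extreme fibre distance c = 116.92 mm; S = I/c = 80 895 mm³.

S_x ≈ 8.09 × 10⁴ mm³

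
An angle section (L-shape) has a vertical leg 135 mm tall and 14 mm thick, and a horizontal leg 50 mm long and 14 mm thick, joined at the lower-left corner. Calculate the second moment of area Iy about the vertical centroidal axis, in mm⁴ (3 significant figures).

Break the section into simple shapes (no overlaps), measuring from the bottom-left corner of the bounding box.
Vertical leg: 14 × 135, A = 1 890 mm², x = 7 mm, Ī = 30 870 mm⁴.
Horizontal leg (remainder): 36 × 14, A = 504 mm², x = 32 mm, Ī = 54 432 mm⁴.
Centroid: x̄ = ΣA·x / ΣA = 12.263 mm.
Transfer each piece to the vertical centroidal axis using Ī + A·d² with d = x − 12.263:
  vertical leg: d = -5.2632 mm → contributes +83 225 mm⁴
  horizontal leg (remainder): d = 19.737 mm → contributes +250 762 mm⁴
Total I = 333 986 mm⁴.

Iy ≈ 3.34 × 10⁵ mm⁴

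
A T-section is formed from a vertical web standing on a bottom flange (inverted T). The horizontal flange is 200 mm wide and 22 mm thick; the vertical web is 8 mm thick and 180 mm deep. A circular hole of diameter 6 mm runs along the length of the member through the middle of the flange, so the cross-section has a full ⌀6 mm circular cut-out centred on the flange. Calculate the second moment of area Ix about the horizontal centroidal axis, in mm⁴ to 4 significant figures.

Ix ≈ 1.512 × 10⁷ mm⁴

Split into non-overlapping primitives; take the origin at the lower-left of the bounding box.
Flange: 200 × 22, A = 4 400 mm², y = 11 mm, Ī = 177 467 mm⁴.
Web: 8 × 180, A = 1 440 mm², y = 112 mm, Ī = 3 888 000 mm⁴.
Hole (subtracted): ⌀6, A = 28.2743 mm², y = 11 mm, Ī = 63.6173 mm⁴.
Centroid: ȳ = ΣA·y / ΣA = 36.0253 mm.
Transfer each piece to the horizontal centroidal axis using Ī + A·d² with d = y − 36.0253:
  flange: d = -25.0253 mm → contributes +2 933 029 mm⁴
  web: d = 75.9747 mm → contributes +12 199 910 mm⁴
  hole: d = -25.0253 mm → contributes −17770.8 mm⁴
Total I = 15 115 168 mm⁴.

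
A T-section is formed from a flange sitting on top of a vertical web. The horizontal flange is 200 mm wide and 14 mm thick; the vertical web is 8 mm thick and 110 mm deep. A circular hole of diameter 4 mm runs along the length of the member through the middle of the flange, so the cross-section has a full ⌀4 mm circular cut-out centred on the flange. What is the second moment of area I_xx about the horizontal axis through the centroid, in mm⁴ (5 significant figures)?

Treat the section as a set of non-overlapping primitives; coordinates are from the bounding-box lower-left.
Flange: 200 × 14, A = 2 800 mm², y = 117 mm, Ī = 45733.33 mm⁴.
Web: 8 × 110, A = 880 mm², y = 55 mm, Ī = 887333.3 mm⁴.
Hole (subtracted): ⌀4, A = 12.56637 mm², y = 117 mm, Ī = 12.56637 mm⁴.
Centroid: ȳ = ΣA·y / ΣA = 102.1231 mm.
Transfer each piece to the horizontal axis through the centroid using Ī + A·d² with d = y − 102.1231:
  flange: d = 14.87689 mm → contributes +665434.4 mm⁴
  web: d = -47.12311 mm → contributes +2 841 450 mm⁴
  hole: d = 14.87689 mm → contributes −2793.778 mm⁴
Total I = 3 504 091 mm⁴.

I_xx ≈ 3.5041 × 10⁶ mm⁴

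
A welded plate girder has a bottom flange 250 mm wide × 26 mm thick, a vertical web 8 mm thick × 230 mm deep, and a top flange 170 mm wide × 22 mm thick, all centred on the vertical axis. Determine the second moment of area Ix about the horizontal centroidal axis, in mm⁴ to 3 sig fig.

Ix ≈ 1.64 × 10⁸ mm⁴

Treat the section as a set of non-overlapping primitives; coordinates are from the bounding-box lower-left.
Bottom plate: 250 × 26, A = 6 500 mm², y = 13 mm, Ī = 366 167 mm⁴.
Web plate: 8 × 230, A = 1 840 mm², y = 141 mm, Ī = 8 111 333 mm⁴.
Top plate: 170 × 22, A = 3 740 mm², y = 267 mm, Ī = 150 847 mm⁴.
Centroid: ȳ = ΣA·y / ΣA = 111.14 mm.
Transfer each piece to the horizontal centroidal axis using Ī + A·d² with d = y − 111.14:
  bottom plate: d = -98.136 mm → contributes +62 965 247 mm⁴
  web plate: d = 29.864 mm → contributes +9 752 379 mm⁴
  top plate: d = 155.86 mm → contributes +91 009 138 mm⁴
Total I = 163 726 764 mm⁴.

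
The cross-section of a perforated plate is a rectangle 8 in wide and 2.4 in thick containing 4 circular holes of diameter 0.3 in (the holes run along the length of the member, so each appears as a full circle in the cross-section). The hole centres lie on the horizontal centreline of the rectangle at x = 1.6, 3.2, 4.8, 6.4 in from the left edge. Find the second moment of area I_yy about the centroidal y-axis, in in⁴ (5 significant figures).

I_yy ≈ 101.49 in⁴

Break the section into simple shapes (no overlaps), measuring from the bottom-left corner of the bounding box.
Plate: 8 × 2.4, A = 19.2 in², x = 4 in, Ī = 102.4 in⁴.
Hole 1 (subtracted): ⌀0.3, A = 0.07068583 in², x = 1.6 in, Ī = 0.0003976078 in⁴.
Hole 2 (subtracted): ⌀0.3, A = 0.07068583 in², x = 3.2 in, Ī = 0.0003976078 in⁴.
Hole 3 (subtracted): ⌀0.3, A = 0.07068583 in², x = 4.8 in, Ī = 0.0003976078 in⁴.
Hole 4 (subtracted): ⌀0.3, A = 0.07068583 in², x = 6.4 in, Ī = 0.0003976078 in⁴.
By symmetry the centroid is at mid-width, x̄ = 4 in.
Transfer each piece to the centroidal y-axis using Ī + A·d² with d = x − 4:
  plate: d = 0 in → contributes +102.4 in⁴
  hole 1: d = -2.4 in → contributes −0.407548 in⁴
  hole 2: d = -0.8 in → contributes −0.04563654 in⁴
  hole 3: d = 0.8 in → contributes −0.04563654 in⁴
  hole 4: d = 2.4 in → contributes −0.407548 in⁴
Total I = 101.4936 in⁴.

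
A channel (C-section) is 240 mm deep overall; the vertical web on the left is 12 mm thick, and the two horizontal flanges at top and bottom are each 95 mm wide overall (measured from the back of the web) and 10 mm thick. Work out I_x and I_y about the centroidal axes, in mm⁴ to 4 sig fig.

I_x ≈ 3.579 × 10⁷ mm⁴, I_y ≈ 3.363 × 10⁶ mm⁴

Treat the section as a set of non-overlapping primitives; coordinates are from the bounding-box lower-left.
Web: 12 × 240, A = 2 880 mm², y = 120 mm, Ī = 13 824 000 mm⁴.
Top flange (beyond web): 83 × 10, A = 830 mm², y = 235 mm, Ī = 6916.67 mm⁴.
Bottom flange (beyond web): 83 × 10, A = 830 mm², y = 5 mm, Ī = 6916.67 mm⁴.
By symmetry the centroid is at mid-height, ȳ = 120 mm.
Transfer each piece to the centroidal x-axis using Ī + A·d² with d = y − 120:
  web: d = 0 mm → contributes +13 824 000 mm⁴
  top flange (beyond web): d = 115 mm → contributes +10 983 667 mm⁴
  bottom flange (beyond web): d = -115 mm → contributes +10 983 667 mm⁴
Total I = 35 791 333 mm⁴.
For the y-axis: x̄ = 23.3678 mm.
Repeating about the centroidal y-axis gives I_y = 3 363 459 mm⁴.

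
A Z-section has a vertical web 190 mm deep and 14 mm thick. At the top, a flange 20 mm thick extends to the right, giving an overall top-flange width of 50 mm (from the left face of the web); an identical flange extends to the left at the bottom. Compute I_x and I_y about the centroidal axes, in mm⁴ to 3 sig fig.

I_x ≈ 1.85 × 10⁷ mm⁴, I_y ≈ 1.10 × 10⁶ mm⁴

Decompose the section into non-overlapping parts with the origin at the bottom-left of its bounding rectangle.
Web: 14 × 190, A = 2 660 mm², y = 95 mm, Ī = 8 002 167 mm⁴.
Top flange (beyond web): 36 × 20, A = 720 mm², y = 180 mm, Ī = 24 000 mm⁴.
Bottom flange (beyond web): 36 × 20, A = 720 mm², y = 10 mm, Ī = 24 000 mm⁴.
Centroid: ȳ = ΣA·y / ΣA = 95 mm.
Transfer each piece to the centroidal x-axis using Ī + A·d² with d = y − 95:
  web: d = 0 mm → contributes +8 002 167 mm⁴
  top flange (beyond web): d = 85 mm → contributes +5 226 000 mm⁴
  bottom flange (beyond web): d = -85 mm → contributes +5 226 000 mm⁴
Total I = 18 454 167 mm⁴.
For the y-axis: x̄ = 43 mm.
Repeating about the centroidal y-axis gives I_y = 1 098 967 mm⁴.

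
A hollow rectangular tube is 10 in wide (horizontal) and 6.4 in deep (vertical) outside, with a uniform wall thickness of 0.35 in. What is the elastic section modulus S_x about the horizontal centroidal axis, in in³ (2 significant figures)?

S_x ≈ 23 in³

Break the section into simple shapes (no overlaps), measuring from the bottom-left corner of the bounding box.
Outer rectangle: 10 × 6.4, A = 64 in², y = 3.2 in, Ī = 218.5 in⁴.
Inner void (subtracted): 9.3 × 5.7, A = 53.01 in², y = 3.2 in, Ī = 143.5 in⁴.
By symmetry the centroid is at mid-height, ȳ = 3.2 in.
All pieces are centred on the horizontal centroidal axis, so I = ΣĪ (holes subtracted) = 74.93 in⁴.
Extreme fibre distance c = 3.2 in; S = I/c = 23.42 in³.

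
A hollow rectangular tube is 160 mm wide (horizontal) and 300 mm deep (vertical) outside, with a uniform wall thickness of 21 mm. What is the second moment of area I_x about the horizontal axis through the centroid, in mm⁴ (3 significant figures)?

Decompose the section into non-overlapping parts with the origin at the bottom-left of its bounding rectangle.
Outer rectangle: 160 × 300, A = 48 000 mm², y = 150 mm, Ī = 360 000 000 mm⁴.
Inner void (subtracted): 118 × 258, A = 30 444 mm², y = 150 mm, Ī = 168 872 868 mm⁴.
By symmetry the centroid is at mid-height, ȳ = 150 mm.
All pieces are centred on the horizontal axis through the centroid, so I = ΣĪ (holes subtracted) = 191 127 132 mm⁴.

I_x ≈ 1.91 × 10⁸ mm⁴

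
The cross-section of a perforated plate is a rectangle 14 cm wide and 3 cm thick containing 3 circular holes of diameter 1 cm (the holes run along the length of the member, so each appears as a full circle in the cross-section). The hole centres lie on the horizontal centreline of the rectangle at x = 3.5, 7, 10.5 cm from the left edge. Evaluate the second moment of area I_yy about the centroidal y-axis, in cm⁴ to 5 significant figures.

I_yy ≈ 666.61 cm⁴

Decompose the section into non-overlapping parts with the origin at the bottom-left of its bounding rectangle.
Plate: 14 × 3, A = 42 cm², x = 7 cm, Ī = 686 cm⁴.
Hole 1 (subtracted): ⌀1, A = 0.7853982 cm², x = 3.5 cm, Ī = 0.04908739 cm⁴.
Hole 2 (subtracted): ⌀1, A = 0.7853982 cm², x = 7 cm, Ī = 0.04908739 cm⁴.
Hole 3 (subtracted): ⌀1, A = 0.7853982 cm², x = 10.5 cm, Ī = 0.04908739 cm⁴.
By symmetry the centroid is at mid-width, x̄ = 7 cm.
Transfer each piece to the centroidal y-axis using Ī + A·d² with d = x − 7:
  plate: d = 0 cm → contributes +686 cm⁴
  hole 1: d = -3.5 cm → contributes −9.670215 cm⁴
  hole 2: d = 0 cm → contributes −0.04908739 cm⁴
  hole 3: d = 3.5 cm → contributes −9.670215 cm⁴
Total I = 666.6105 cm⁴.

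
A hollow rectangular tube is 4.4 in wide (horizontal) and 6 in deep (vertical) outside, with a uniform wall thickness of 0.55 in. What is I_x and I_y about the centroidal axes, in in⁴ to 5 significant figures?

I_x ≈ 46.847 in⁴, I_y ≈ 27.918 in⁴

Treat the section as a set of non-overlapping primitives; coordinates are from the bounding-box lower-left.
Outer rectangle: 4.4 × 6, A = 26.4 in², y = 3 in, Ī = 79.2 in⁴.
Inner void (subtracted): 3.3 × 4.9, A = 16.17 in², y = 3 in, Ī = 32.35348 in⁴.
By symmetry the centroid is at mid-height, ȳ = 3 in.
All pieces are centred on the centroidal x-axis, so I = ΣĪ (holes subtracted) = 46.84653 in⁴.
Repeating about the centroidal y-axis gives I_y = 27.91773 in⁴.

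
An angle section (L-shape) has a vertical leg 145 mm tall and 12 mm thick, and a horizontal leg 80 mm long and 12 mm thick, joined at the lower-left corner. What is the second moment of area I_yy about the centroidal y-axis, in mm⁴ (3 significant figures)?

I_yy ≈ 1.22 × 10⁶ mm⁴

Split into non-overlapping primitives; take the origin at the lower-left of the bounding box.
Vertical leg: 12 × 145, A = 1 740 mm², x = 6 mm, Ī = 20 880 mm⁴.
Horizontal leg (remainder): 68 × 12, A = 816 mm², x = 46 mm, Ī = 314 432 mm⁴.
Centroid: x̄ = ΣA·x / ΣA = 18.77 mm.
Transfer each piece to the centroidal y-axis using Ī + A·d² with d = x − 18.77:
  vertical leg: d = -12.77 mm → contributes +304 625 mm⁴
  horizontal leg (remainder): d = 27.23 mm → contributes +919 476 mm⁴
Total I = 1 224 101 mm⁴.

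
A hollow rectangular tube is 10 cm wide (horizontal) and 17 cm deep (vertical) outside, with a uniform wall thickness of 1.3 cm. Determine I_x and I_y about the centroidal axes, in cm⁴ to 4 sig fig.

Split into non-overlapping primitives; take the origin at the lower-left of the bounding box.
Outer rectangle: 10 × 17, A = 170 cm², y = 8.5 cm, Ī = 4094.17 cm⁴.
Inner void (subtracted): 7.4 × 14.4, A = 106.56 cm², y = 8.5 cm, Ī = 1841.36 cm⁴.
By symmetry the centroid is at mid-height, ȳ = 8.5 cm.
All pieces are centred on the centroidal x-axis, so I = ΣĪ (holes subtracted) = 2252.81 cm⁴.
Repeating about the centroidal y-axis gives I_y = 930.398 cm⁴.

I_x ≈ 2253 cm⁴, I_y ≈ 930.4 cm⁴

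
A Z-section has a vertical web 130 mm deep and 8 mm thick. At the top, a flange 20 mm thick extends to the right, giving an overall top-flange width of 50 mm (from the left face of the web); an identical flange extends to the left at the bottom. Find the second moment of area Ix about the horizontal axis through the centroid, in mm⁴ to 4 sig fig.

Break the section into simple shapes (no overlaps), measuring from the bottom-left corner of the bounding box.
Web: 8 × 130, A = 1 040 mm², y = 65 mm, Ī = 1 464 667 mm⁴.
Top flange (beyond web): 42 × 20, A = 840 mm², y = 120 mm, Ī = 28 000 mm⁴.
Bottom flange (beyond web): 42 × 20, A = 840 mm², y = 10 mm, Ī = 28 000 mm⁴.
Centroid: ȳ = ΣA·y / ΣA = 65 mm.
Transfer each piece to the horizontal axis through the centroid using Ī + A·d² with d = y − 65:
  web: d = 0 mm → contributes +1 464 667 mm⁴
  top flange (beyond web): d = 55 mm → contributes +2 569 000 mm⁴
  bottom flange (beyond web): d = -55 mm → contributes +2 569 000 mm⁴
Total I = 6 602 667 mm⁴.

Ix ≈ 6.603 × 10⁶ mm⁴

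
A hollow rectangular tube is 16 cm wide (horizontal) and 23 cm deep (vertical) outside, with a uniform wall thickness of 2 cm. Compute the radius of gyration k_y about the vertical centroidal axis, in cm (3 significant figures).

k_y ≈ 6.04 cm

Split into non-overlapping primitives; take the origin at the lower-left of the bounding box.
Outer rectangle: 16 × 23, A = 368 cm², x = 8 cm, Ī = 7850.7 cm⁴.
Inner void (subtracted): 12 × 19, A = 228 cm², x = 8 cm, Ī = 2 736 cm⁴.
By symmetry the centroid is at mid-width, x̄ = 8 cm.
All pieces are centred on the vertical centroidal axis, so I = ΣĪ (holes subtracted) = 5114.7 cm⁴.
Radius of gyration: k = √(I/A) = √(5114.7 / 140) = 6.0443 cm.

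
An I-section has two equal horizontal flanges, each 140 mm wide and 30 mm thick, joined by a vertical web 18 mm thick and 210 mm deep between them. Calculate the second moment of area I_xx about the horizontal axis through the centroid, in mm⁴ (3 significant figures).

I_xx ≈ 1.35 × 10⁸ mm⁴

Break the section into simple shapes (no overlaps), measuring from the bottom-left corner of the bounding box.
Bottom flange: 140 × 30, A = 4 200 mm², y = 15 mm, Ī = 315 000 mm⁴.
Web: 18 × 210, A = 3 780 mm², y = 135 mm, Ī = 13 891 500 mm⁴.
Top flange: 140 × 30, A = 4 200 mm², y = 255 mm, Ī = 315 000 mm⁴.
By symmetry the centroid is at mid-height, ȳ = 135 mm.
Transfer each piece to the horizontal axis through the centroid using Ī + A·d² with d = y − 135:
  bottom flange: d = -120 mm → contributes +60 795 000 mm⁴
  web: d = 0 mm → contributes +13 891 500 mm⁴
  top flange: d = 120 mm → contributes +60 795 000 mm⁴
Total I = 135 481 500 mm⁴.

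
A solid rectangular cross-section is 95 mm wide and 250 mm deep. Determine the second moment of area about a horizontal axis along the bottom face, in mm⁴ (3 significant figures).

The section: 95 × 250, A = 23 750 mm², y = 125 mm, Ī = 123 697 917 mm⁴.
Transfer it to the bottom edge using Ī + A·d² with d = y − 0:
  the section: d = 125 mm → contributes +494 791 667 mm⁴
Total I = 494 791 667 mm⁴.

I_base ≈ 4.95 × 10⁸ mm⁴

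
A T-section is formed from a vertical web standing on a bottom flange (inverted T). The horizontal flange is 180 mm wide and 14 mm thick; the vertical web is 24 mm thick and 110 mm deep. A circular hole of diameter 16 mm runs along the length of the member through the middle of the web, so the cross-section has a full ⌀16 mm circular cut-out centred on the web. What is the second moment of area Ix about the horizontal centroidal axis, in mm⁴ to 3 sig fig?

Ix ≈ 7.46 × 10⁶ mm⁴

Decompose the section into non-overlapping parts with the origin at the bottom-left of its bounding rectangle.
Flange: 180 × 14, A = 2 520 mm², y = 7 mm, Ī = 41 160 mm⁴.
Web: 24 × 110, A = 2 640 mm², y = 69 mm, Ī = 2 662 000 mm⁴.
Hole (subtracted): ⌀16, A = 201.06 mm², y = 69 mm, Ī = 3 217 mm⁴.
Centroid: ȳ = ΣA·y / ΣA = 37.493 mm.
Transfer each piece to the horizontal centroidal axis using Ī + A·d² with d = y − 37.493:
  flange: d = -30.493 mm → contributes +2 384 353 mm⁴
  web: d = 31.507 mm → contributes +5 282 662 mm⁴
  hole: d = 31.507 mm → contributes −202 806 mm⁴
Total I = 7 464 209 mm⁴.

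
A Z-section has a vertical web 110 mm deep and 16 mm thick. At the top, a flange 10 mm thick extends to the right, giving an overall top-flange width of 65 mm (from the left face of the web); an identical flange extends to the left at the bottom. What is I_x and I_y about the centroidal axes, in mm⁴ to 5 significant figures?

Break the section into simple shapes (no overlaps), measuring from the bottom-left corner of the bounding box.
Web: 16 × 110, A = 1 760 mm², y = 55 mm, Ī = 1 774 667 mm⁴.
Top flange (beyond web): 49 × 10, A = 490 mm², y = 105 mm, Ī = 4083.333 mm⁴.
Bottom flange (beyond web): 49 × 10, A = 490 mm², y = 5 mm, Ī = 4083.333 mm⁴.
Centroid: ȳ = ΣA·y / ΣA = 55 mm.
Transfer each piece to the centroidal x-axis using Ī + A·d² with d = y − 55:
  web: d = 0 mm → contributes +1 774 667 mm⁴
  top flange (beyond web): d = 50 mm → contributes +1 229 083 mm⁴
  bottom flange (beyond web): d = -50 mm → contributes +1 229 083 mm⁴
Total I = 4 232 833 mm⁴.
For the y-axis: x̄ = 57 mm.
Repeating about the centroidal y-axis gives I_y = 1 268 753 mm⁴.

I_x ≈ 4.2328 × 10⁶ mm⁴, I_y ≈ 1.2688 × 10⁶ mm⁴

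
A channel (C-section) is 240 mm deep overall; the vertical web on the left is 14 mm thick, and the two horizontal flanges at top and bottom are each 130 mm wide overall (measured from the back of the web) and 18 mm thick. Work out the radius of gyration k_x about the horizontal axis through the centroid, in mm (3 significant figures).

k_x ≈ 94.8 mm

Treat the section as a set of non-overlapping primitives; coordinates are from the bounding-box lower-left.
Web: 14 × 240, A = 3 360 mm², y = 120 mm, Ī = 16 128 000 mm⁴.
Top flange (beyond web): 116 × 18, A = 2 088 mm², y = 231 mm, Ī = 56 376 mm⁴.
Bottom flange (beyond web): 116 × 18, A = 2 088 mm², y = 9 mm, Ī = 56 376 mm⁴.
By symmetry the centroid is at mid-height, ȳ = 120 mm.
Transfer each piece to the horizontal axis through the centroid using Ī + A·d² with d = y − 120:
  web: d = 0 mm → contributes +16 128 000 mm⁴
  top flange (beyond web): d = 111 mm → contributes +25 782 624 mm⁴
  bottom flange (beyond web): d = -111 mm → contributes +25 782 624 mm⁴
Total I = 67 693 248 mm⁴.
Radius of gyration: k = √(I/A) = √(67 693 248 / 7 536) = 94.777 mm.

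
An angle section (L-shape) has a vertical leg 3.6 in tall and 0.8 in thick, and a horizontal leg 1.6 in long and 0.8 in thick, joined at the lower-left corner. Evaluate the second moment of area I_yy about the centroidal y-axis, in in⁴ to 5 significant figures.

I_yy ≈ 0.52286 in⁴

Decompose the section into non-overlapping parts with the origin at the bottom-left of its bounding rectangle.
Vertical leg: 0.8 × 3.6, A = 2.88 in², x = 0.4 in, Ī = 0.1536 in⁴.
Horizontal leg (remainder): 0.8 × 0.8, A = 0.64 in², x = 1.2 in, Ī = 0.03413333 in⁴.
Centroid: x̄ = ΣA·x / ΣA = 0.5454545 in.
Transfer each piece to the centroidal y-axis using Ī + A·d² with d = x − 0.5454545:
  vertical leg: d = -0.1454545 in → contributes +0.2145322 in⁴
  horizontal leg (remainder): d = 0.6545455 in → contributes +0.3083284 in⁴
Total I = 0.5228606 in⁴.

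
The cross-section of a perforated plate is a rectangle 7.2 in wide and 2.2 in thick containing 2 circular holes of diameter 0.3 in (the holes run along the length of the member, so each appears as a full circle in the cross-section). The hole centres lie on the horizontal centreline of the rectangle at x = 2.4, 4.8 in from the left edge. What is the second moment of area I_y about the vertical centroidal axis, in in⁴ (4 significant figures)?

I_y ≈ 68.22 in⁴

Break the section into simple shapes (no overlaps), measuring from the bottom-left corner of the bounding box.
Plate: 7.2 × 2.2, A = 15.84 in², x = 3.6 in, Ī = 68.4288 in⁴.
Hole 1 (subtracted): ⌀0.3, A = 0.0706858 in², x = 2.4 in, Ī = 0.000397608 in⁴.
Hole 2 (subtracted): ⌀0.3, A = 0.0706858 in², x = 4.8 in, Ī = 0.000397608 in⁴.
By symmetry the centroid is at mid-width, x̄ = 3.6 in.
Transfer each piece to the vertical centroidal axis using Ī + A·d² with d = x − 3.6:
  plate: d = 0 in → contributes +68.4288 in⁴
  hole 1: d = -1.2 in → contributes −0.102185 in⁴
  hole 2: d = 1.2 in → contributes −0.102185 in⁴
Total I = 68.2244 in⁴.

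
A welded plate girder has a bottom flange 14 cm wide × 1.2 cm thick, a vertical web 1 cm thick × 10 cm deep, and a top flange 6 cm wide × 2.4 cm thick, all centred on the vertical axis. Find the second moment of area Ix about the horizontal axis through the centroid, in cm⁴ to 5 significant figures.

Ix ≈ 1172.1 cm⁴

Break the section into simple shapes (no overlaps), measuring from the bottom-left corner of the bounding box.
Bottom plate: 14 × 1.2, A = 16.8 cm², y = 0.6 cm, Ī = 2.016 cm⁴.
Web plate: 1 × 10, A = 10 cm², y = 6.2 cm, Ī = 83.33333 cm⁴.
Top plate: 6 × 2.4, A = 14.4 cm², y = 12.4 cm, Ī = 6.912 cm⁴.
Centroid: ȳ = ΣA·y / ΣA = 6.083495 cm.
Transfer each piece to the horizontal axis through the centroid using Ī + A·d² with d = y − 6.083495:
  bottom plate: d = -5.483495 cm → contributes +507.1705 cm⁴
  web plate: d = 0.1165049 cm → contributes +83.46907 cm⁴
  top plate: d = 6.316505 cm → contributes +581.4466 cm⁴
Total I = 1172.086 cm⁴.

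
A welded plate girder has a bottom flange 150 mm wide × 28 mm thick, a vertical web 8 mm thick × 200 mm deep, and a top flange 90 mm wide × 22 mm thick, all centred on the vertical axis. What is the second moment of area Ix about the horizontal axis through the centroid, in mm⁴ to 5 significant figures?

Break the section into simple shapes (no overlaps), measuring from the bottom-left corner of the bounding box.
Bottom plate: 150 × 28, A = 4 200 mm², y = 14 mm, Ī = 274 400 mm⁴.
Web plate: 8 × 200, A = 1 600 mm², y = 128 mm, Ī = 5 333 333 mm⁴.
Top plate: 90 × 22, A = 1 980 mm², y = 239 mm, Ī = 79 860 mm⁴.
Centroid: ȳ = ΣA·y / ΣA = 94.70694 mm.
Transfer each piece to the horizontal axis through the centroid using Ī + A·d² with d = y − 94.70694:
  bottom plate: d = -80.70694 mm → contributes +27 631 563 mm⁴
  web plate: d = 33.29306 mm → contributes +7 106 818 mm⁴
  top plate: d = 144.2931 mm → contributes +41 304 424 mm⁴
Total I = 76 042 805 mm⁴.

Ix ≈ 7.6043 × 10⁷ mm⁴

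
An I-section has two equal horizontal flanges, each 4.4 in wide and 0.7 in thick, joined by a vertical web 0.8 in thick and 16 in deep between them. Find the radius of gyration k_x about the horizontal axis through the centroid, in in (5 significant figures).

k_x ≈ 6.0883 in

Decompose the section into non-overlapping parts with the origin at the bottom-left of its bounding rectangle.
Bottom flange: 4.4 × 0.7, A = 3.08 in², y = 0.35 in, Ī = 0.1257667 in⁴.
Web: 0.8 × 16, A = 12.8 in², y = 8.7 in, Ī = 273.0667 in⁴.
Top flange: 4.4 × 0.7, A = 3.08 in², y = 17.05 in, Ī = 0.1257667 in⁴.
By symmetry the centroid is at mid-height, ȳ = 8.7 in.
Transfer each piece to the horizontal axis through the centroid using Ī + A·d² with d = y − 8.7:
  bottom flange: d = -8.35 in → contributes +214.8711 in⁴
  web: d = 0 in → contributes +273.0667 in⁴
  top flange: d = 8.35 in → contributes +214.8711 in⁴
Total I = 702.8088 in⁴.
Radius of gyration: k = √(I/A) = √(702.8088 / 18.96) = 6.088347 in.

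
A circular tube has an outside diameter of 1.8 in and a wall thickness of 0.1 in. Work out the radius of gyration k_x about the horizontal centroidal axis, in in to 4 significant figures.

Break the section into simple shapes (no overlaps), measuring from the bottom-left corner of the bounding box.
Outer circle: ⌀1.8, A = 2.54469 in², y = 0.9 in, Ī = 0.5153 in⁴.
Bore (subtracted): ⌀1.6, A = 2.01062 in², y = 0.9 in, Ī = 0.321699 in⁴.
By symmetry the centroid is at mid-height, ȳ = 0.9 in.
All pieces are centred on the horizontal centroidal axis, so I = ΣĪ (holes subtracted) = 0.193601 in⁴.
Radius of gyration: k = √(I/A) = √(0.193601 / 0.534071) = 0.60208 in.

k_x ≈ 0.6021 in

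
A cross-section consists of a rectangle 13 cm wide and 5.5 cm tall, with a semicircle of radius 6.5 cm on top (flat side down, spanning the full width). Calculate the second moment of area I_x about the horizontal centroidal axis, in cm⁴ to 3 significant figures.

Decompose the section into non-overlapping parts with the origin at the bottom-left of its bounding rectangle.
Rectangular body: 13 × 5.5, A = 71.5 cm², y = 2.75 cm, Ī = 180.24 cm⁴.
Semicircular cap: semicircle r = 6.5, A = 66.366 cm², y = 8.2587 cm, Ī = 195.92 cm⁴.
Centroid: ȳ = ΣA·y / ΣA = 5.4018 cm.
Transfer each piece to the horizontal centroidal axis using Ī + A·d² with d = y − 5.4018:
  rectangular body: d = -2.6518 cm → contributes +683.02 cm⁴
  semicircular cap: d = 2.8569 cm → contributes +737.6 cm⁴
Total I = 1420.6 cm⁴.

I_x ≈ 1420 cm⁴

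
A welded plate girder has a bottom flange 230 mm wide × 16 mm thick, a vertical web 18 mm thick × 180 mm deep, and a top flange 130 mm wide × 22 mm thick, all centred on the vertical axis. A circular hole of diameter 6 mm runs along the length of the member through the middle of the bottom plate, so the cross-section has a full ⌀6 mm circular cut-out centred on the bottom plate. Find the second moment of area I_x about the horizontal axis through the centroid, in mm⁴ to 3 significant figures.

Break the section into simple shapes (no overlaps), measuring from the bottom-left corner of the bounding box.
Bottom plate: 230 × 16, A = 3 680 mm², y = 8 mm, Ī = 78 507 mm⁴.
Web plate: 18 × 180, A = 3 240 mm², y = 106 mm, Ī = 8 748 000 mm⁴.
Top plate: 130 × 22, A = 2 860 mm², y = 207 mm, Ī = 115 353 mm⁴.
Hole (subtracted): ⌀6, A = 28.274 mm², y = 8 mm, Ī = 63.617 mm⁴.
Centroid: ȳ = ΣA·y / ΣA = 98.923 mm.
Transfer each piece to the horizontal axis through the centroid using Ī + A·d² with d = y − 98.923:
  bottom plate: d = -90.923 mm → contributes +30 501 301 mm⁴
  web plate: d = 7.0766 mm → contributes +8 910 254 mm⁴
  top plate: d = 108.08 mm → contributes +33 521 734 mm⁴
  hole: d = -90.923 mm → contributes −233 809 mm⁴
Total I = 72 699 479 mm⁴.

I_x ≈ 7.27 × 10⁷ mm⁴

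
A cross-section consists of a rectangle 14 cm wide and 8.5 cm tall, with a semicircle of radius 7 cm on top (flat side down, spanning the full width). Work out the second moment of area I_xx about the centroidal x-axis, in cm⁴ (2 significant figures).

Treat the section as a set of non-overlapping primitives; coordinates are from the bounding-box lower-left.
Rectangular body: 14 × 8.5, A = 119 cm², y = 4.25 cm, Ī = 716.5 cm⁴.
Semicircular cap: semicircle r = 7, A = 76.97 cm², y = 11.47 cm, Ī = 263.5 cm⁴.
Centroid: ȳ = ΣA·y / ΣA = 7.086 cm.
Transfer each piece to the centroidal x-axis using Ī + A·d² with d = y − 7.086:
  rectangular body: d = -2.836 cm → contributes +1 674 cm⁴
  semicircular cap: d = 4.385 cm → contributes +1 743 cm⁴
Total I = 3 417 cm⁴.

I_xx ≈ 3400 cm⁴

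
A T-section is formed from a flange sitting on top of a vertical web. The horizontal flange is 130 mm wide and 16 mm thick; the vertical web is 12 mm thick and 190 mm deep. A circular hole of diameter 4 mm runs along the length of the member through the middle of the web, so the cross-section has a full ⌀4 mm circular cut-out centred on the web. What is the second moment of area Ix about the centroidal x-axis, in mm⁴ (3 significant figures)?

Decompose the section into non-overlapping parts with the origin at the bottom-left of its bounding rectangle.
Flange: 130 × 16, A = 2 080 mm², y = 198 mm, Ī = 44 373 mm⁴.
Web: 12 × 190, A = 2 280 mm², y = 95 mm, Ī = 6 859 000 mm⁴.
Hole (subtracted): ⌀4, A = 12.566 mm², y = 95 mm, Ī = 12.566 mm⁴.
Centroid: ȳ = ΣA·y / ΣA = 144.28 mm.
Transfer each piece to the centroidal x-axis using Ī + A·d² with d = y − 144.28:
  flange: d = 53.72 mm → contributes +6 046 996 mm⁴
  web: d = -49.28 mm → contributes +12 395 943 mm⁴
  hole: d = -49.28 mm → contributes −30 530 mm⁴
Total I = 18 412 409 mm⁴.

Ix ≈ 1.84 × 10⁷ mm⁴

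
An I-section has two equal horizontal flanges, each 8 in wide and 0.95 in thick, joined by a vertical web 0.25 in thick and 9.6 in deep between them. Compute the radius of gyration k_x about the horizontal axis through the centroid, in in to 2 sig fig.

k_x ≈ 5.0 in

Break the section into simple shapes (no overlaps), measuring from the bottom-left corner of the bounding box.
Bottom flange: 8 × 0.95, A = 7.6 in², y = 0.475 in, Ī = 0.5716 in⁴.
Web: 0.25 × 9.6, A = 2.4 in², y = 5.75 in, Ī = 18.43 in⁴.
Top flange: 8 × 0.95, A = 7.6 in², y = 11.03 in, Ī = 0.5716 in⁴.
By symmetry the centroid is at mid-height, ȳ = 5.75 in.
Transfer each piece to the horizontal axis through the centroid using Ī + A·d² with d = y − 5.75:
  bottom flange: d = -5.275 in → contributes +212 in⁴
  web: d = 0 in → contributes +18.43 in⁴
  top flange: d = 5.275 in → contributes +212 in⁴
Total I = 442.5 in⁴.
Radius of gyration: k = √(I/A) = √(442.5 / 17.6) = 5.014 in.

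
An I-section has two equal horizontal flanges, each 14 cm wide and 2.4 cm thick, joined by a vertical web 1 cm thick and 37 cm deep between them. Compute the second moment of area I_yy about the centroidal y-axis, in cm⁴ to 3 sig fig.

Split into non-overlapping primitives; take the origin at the lower-left of the bounding box.
Bottom flange: 14 × 2.4, A = 33.6 cm², x = 7 cm, Ī = 548.8 cm⁴.
Web: 1 × 37, A = 37 cm², x = 7 cm, Ī = 3.0833 cm⁴.
Top flange: 14 × 2.4, A = 33.6 cm², x = 7 cm, Ī = 548.8 cm⁴.
By symmetry the centroid is at mid-width, x̄ = 7 cm.
All pieces are centred on the centroidal y-axis, so I = ΣĪ = 1100.7 cm⁴.

I_yy ≈ 1100 cm⁴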